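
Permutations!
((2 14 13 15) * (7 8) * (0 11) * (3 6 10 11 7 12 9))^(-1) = (0 11 10 6 3 9 12 8 7)(2 15 13 14) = ((0 7 8 12 9 3 6 10 11)(2 14 13 15))^(-1)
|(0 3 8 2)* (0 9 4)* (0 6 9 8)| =|(0 3)(2 8)(4 6 9)| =6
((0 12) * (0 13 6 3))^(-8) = (0 13 3 12 6)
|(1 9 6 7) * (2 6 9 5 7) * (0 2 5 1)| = |(9)(0 2 6 5 7)| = 5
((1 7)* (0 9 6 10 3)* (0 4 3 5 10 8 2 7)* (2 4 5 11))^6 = ((0 9 6 8 4 3 5 10 11 2 7 1))^6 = (0 5)(1 3)(2 8)(4 7)(6 11)(9 10)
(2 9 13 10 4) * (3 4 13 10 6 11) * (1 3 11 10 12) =(1 3 4 2 9 12)(6 10 13) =[0, 3, 9, 4, 2, 5, 10, 7, 8, 12, 13, 11, 1, 6]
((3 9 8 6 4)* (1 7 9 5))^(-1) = ((1 7 9 8 6 4 3 5))^(-1) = (1 5 3 4 6 8 9 7)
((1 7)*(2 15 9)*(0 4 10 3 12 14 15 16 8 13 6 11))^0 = (16)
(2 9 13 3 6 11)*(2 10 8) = (2 9 13 3 6 11 10 8) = [0, 1, 9, 6, 4, 5, 11, 7, 2, 13, 8, 10, 12, 3]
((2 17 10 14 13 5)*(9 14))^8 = ((2 17 10 9 14 13 5))^8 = (2 17 10 9 14 13 5)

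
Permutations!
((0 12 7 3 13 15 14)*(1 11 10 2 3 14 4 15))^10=((0 12 7 14)(1 11 10 2 3 13)(4 15))^10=(15)(0 7)(1 3 10)(2 11 13)(12 14)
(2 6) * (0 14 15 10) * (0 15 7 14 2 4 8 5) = (0 2 6 4 8 5)(7 14)(10 15) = [2, 1, 6, 3, 8, 0, 4, 14, 5, 9, 15, 11, 12, 13, 7, 10]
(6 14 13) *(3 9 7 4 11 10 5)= [0, 1, 2, 9, 11, 3, 14, 4, 8, 7, 5, 10, 12, 6, 13]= (3 9 7 4 11 10 5)(6 14 13)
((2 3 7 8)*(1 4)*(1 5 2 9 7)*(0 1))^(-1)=(0 3 2 5 4 1)(7 9 8)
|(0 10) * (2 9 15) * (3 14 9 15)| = 6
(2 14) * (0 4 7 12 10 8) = (0 4 7 12 10 8)(2 14) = [4, 1, 14, 3, 7, 5, 6, 12, 0, 9, 8, 11, 10, 13, 2]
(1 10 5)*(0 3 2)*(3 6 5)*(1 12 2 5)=(0 6 1 10 3 5 12 2)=[6, 10, 0, 5, 4, 12, 1, 7, 8, 9, 3, 11, 2]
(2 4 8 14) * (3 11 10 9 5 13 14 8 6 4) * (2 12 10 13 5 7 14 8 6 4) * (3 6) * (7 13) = (2 6)(3 11 7 14 12 10 9 13 8) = [0, 1, 6, 11, 4, 5, 2, 14, 3, 13, 9, 7, 10, 8, 12]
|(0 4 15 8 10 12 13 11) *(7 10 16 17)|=11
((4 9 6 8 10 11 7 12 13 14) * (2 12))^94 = (2 6 12 8 13 10 14 11 4 7 9)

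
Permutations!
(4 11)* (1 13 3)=(1 13 3)(4 11)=[0, 13, 2, 1, 11, 5, 6, 7, 8, 9, 10, 4, 12, 3]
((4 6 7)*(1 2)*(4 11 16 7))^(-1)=(1 2)(4 6)(7 16 11)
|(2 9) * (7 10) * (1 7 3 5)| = 10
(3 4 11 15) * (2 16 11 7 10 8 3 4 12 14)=[0, 1, 16, 12, 7, 5, 6, 10, 3, 9, 8, 15, 14, 13, 2, 4, 11]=(2 16 11 15 4 7 10 8 3 12 14)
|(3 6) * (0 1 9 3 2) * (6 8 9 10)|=15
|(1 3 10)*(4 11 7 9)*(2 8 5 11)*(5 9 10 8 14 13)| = 12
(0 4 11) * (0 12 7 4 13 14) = [13, 1, 2, 3, 11, 5, 6, 4, 8, 9, 10, 12, 7, 14, 0] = (0 13 14)(4 11 12 7)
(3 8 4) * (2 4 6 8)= (2 4 3)(6 8)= [0, 1, 4, 2, 3, 5, 8, 7, 6]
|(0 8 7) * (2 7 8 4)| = 4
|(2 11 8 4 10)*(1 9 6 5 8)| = |(1 9 6 5 8 4 10 2 11)| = 9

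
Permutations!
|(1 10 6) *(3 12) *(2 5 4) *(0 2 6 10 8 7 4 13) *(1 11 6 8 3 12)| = |(0 2 5 13)(1 3)(4 8 7)(6 11)| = 12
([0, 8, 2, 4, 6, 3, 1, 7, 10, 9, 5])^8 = [0, 8, 2, 4, 6, 3, 1, 7, 10, 9, 5]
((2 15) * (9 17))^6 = (17)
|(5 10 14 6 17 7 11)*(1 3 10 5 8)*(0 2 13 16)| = |(0 2 13 16)(1 3 10 14 6 17 7 11 8)| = 36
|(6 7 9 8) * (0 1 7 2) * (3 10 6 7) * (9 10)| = |(0 1 3 9 8 7 10 6 2)| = 9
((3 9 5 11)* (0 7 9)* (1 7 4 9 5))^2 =((0 4 9 1 7 5 11 3))^2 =(0 9 7 11)(1 5 3 4)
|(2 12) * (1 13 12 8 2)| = 6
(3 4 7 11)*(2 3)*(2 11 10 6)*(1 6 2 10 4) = (11)(1 6 10 2 3)(4 7) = [0, 6, 3, 1, 7, 5, 10, 4, 8, 9, 2, 11]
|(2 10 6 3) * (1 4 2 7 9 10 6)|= |(1 4 2 6 3 7 9 10)|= 8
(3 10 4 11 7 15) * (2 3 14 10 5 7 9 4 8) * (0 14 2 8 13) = (0 14 10 13)(2 3 5 7 15)(4 11 9) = [14, 1, 3, 5, 11, 7, 6, 15, 8, 4, 13, 9, 12, 0, 10, 2]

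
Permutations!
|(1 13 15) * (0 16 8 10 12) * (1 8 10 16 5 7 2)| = |(0 5 7 2 1 13 15 8 16 10 12)| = 11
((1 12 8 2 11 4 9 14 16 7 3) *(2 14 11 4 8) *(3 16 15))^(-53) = (1 14 9 12 15 11 2 3 8 4)(7 16)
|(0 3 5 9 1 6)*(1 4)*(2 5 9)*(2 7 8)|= |(0 3 9 4 1 6)(2 5 7 8)|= 12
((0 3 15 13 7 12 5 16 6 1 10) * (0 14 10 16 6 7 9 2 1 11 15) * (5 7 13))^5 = (16)(0 3)(5 6 11 15)(7 12)(10 14)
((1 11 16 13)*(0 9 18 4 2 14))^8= ((0 9 18 4 2 14)(1 11 16 13))^8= (0 18 2)(4 14 9)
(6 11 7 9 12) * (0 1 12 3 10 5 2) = (0 1 12 6 11 7 9 3 10 5 2) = [1, 12, 0, 10, 4, 2, 11, 9, 8, 3, 5, 7, 6]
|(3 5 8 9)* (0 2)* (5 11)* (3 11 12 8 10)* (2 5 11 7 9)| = 14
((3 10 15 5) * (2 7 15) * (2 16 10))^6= ((2 7 15 5 3)(10 16))^6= (16)(2 7 15 5 3)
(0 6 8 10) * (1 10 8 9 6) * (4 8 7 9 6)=[1, 10, 2, 3, 8, 5, 6, 9, 7, 4, 0]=(0 1 10)(4 8 7 9)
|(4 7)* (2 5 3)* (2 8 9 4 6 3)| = 6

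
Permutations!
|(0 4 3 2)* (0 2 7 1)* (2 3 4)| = |(0 2 3 7 1)| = 5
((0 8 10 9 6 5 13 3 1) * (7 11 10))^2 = ((0 8 7 11 10 9 6 5 13 3 1))^2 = (0 7 10 6 13 1 8 11 9 5 3)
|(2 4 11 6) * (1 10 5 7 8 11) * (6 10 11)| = 9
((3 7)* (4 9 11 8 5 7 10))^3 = ((3 10 4 9 11 8 5 7))^3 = (3 9 5 10 11 7 4 8)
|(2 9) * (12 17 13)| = |(2 9)(12 17 13)| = 6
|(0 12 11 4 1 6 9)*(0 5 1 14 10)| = |(0 12 11 4 14 10)(1 6 9 5)| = 12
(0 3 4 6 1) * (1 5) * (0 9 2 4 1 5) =(0 3 1 9 2 4 6) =[3, 9, 4, 1, 6, 5, 0, 7, 8, 2]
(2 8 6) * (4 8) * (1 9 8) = (1 9 8 6 2 4) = [0, 9, 4, 3, 1, 5, 2, 7, 6, 8]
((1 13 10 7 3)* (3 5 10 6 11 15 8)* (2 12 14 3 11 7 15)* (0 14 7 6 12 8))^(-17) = (0 1 7 15 3 12 10 14 13 5)(2 8 11)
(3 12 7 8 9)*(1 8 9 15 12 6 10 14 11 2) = (1 8 15 12 7 9 3 6 10 14 11 2) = [0, 8, 1, 6, 4, 5, 10, 9, 15, 3, 14, 2, 7, 13, 11, 12]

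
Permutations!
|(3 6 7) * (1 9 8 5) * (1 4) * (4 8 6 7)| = 4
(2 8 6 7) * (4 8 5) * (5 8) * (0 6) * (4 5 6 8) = (0 8)(2 4 6 7) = [8, 1, 4, 3, 6, 5, 7, 2, 0]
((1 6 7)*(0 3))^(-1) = ((0 3)(1 6 7))^(-1) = (0 3)(1 7 6)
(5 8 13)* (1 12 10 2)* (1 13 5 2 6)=(1 12 10 6)(2 13)(5 8)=[0, 12, 13, 3, 4, 8, 1, 7, 5, 9, 6, 11, 10, 2]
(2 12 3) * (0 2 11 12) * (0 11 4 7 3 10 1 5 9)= (0 2 11 12 10 1 5 9)(3 4 7)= [2, 5, 11, 4, 7, 9, 6, 3, 8, 0, 1, 12, 10]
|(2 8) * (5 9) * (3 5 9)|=|(9)(2 8)(3 5)|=2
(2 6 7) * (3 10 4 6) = [0, 1, 3, 10, 6, 5, 7, 2, 8, 9, 4] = (2 3 10 4 6 7)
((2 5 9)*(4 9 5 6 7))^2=(2 7 9 6 4)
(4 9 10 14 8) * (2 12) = (2 12)(4 9 10 14 8) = [0, 1, 12, 3, 9, 5, 6, 7, 4, 10, 14, 11, 2, 13, 8]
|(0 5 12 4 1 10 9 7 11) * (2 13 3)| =|(0 5 12 4 1 10 9 7 11)(2 13 3)| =9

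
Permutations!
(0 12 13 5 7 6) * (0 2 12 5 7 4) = (0 5 4)(2 12 13 7 6) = [5, 1, 12, 3, 0, 4, 2, 6, 8, 9, 10, 11, 13, 7]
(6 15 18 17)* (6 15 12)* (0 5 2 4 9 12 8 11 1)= [5, 0, 4, 3, 9, 2, 8, 7, 11, 12, 10, 1, 6, 13, 14, 18, 16, 15, 17]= (0 5 2 4 9 12 6 8 11 1)(15 18 17)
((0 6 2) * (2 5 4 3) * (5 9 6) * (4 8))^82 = ((0 5 8 4 3 2)(6 9))^82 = (9)(0 3 8)(2 4 5)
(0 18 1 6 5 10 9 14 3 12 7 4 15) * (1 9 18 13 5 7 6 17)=[13, 17, 2, 12, 15, 10, 7, 4, 8, 14, 18, 11, 6, 5, 3, 0, 16, 1, 9]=(0 13 5 10 18 9 14 3 12 6 7 4 15)(1 17)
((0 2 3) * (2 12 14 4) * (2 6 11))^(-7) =((0 12 14 4 6 11 2 3))^(-7) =(0 12 14 4 6 11 2 3)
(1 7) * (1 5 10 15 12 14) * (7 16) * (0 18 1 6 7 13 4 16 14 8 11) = (0 18 1 14 6 7 5 10 15 12 8 11)(4 16 13) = [18, 14, 2, 3, 16, 10, 7, 5, 11, 9, 15, 0, 8, 4, 6, 12, 13, 17, 1]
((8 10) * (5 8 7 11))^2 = (5 10 11 8 7)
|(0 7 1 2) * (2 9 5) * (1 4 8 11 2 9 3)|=6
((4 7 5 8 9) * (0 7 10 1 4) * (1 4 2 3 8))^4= (10)(0 2)(1 9)(3 7)(5 8)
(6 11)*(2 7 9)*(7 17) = (2 17 7 9)(6 11) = [0, 1, 17, 3, 4, 5, 11, 9, 8, 2, 10, 6, 12, 13, 14, 15, 16, 7]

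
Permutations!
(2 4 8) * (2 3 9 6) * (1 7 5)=[0, 7, 4, 9, 8, 1, 2, 5, 3, 6]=(1 7 5)(2 4 8 3 9 6)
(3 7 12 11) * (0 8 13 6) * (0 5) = (0 8 13 6 5)(3 7 12 11) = [8, 1, 2, 7, 4, 0, 5, 12, 13, 9, 10, 3, 11, 6]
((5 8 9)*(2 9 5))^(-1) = ((2 9)(5 8))^(-1) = (2 9)(5 8)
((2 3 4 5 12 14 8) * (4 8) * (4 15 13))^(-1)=((2 3 8)(4 5 12 14 15 13))^(-1)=(2 8 3)(4 13 15 14 12 5)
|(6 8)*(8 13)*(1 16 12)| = |(1 16 12)(6 13 8)| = 3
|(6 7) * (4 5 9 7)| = 5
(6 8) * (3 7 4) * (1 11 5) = (1 11 5)(3 7 4)(6 8) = [0, 11, 2, 7, 3, 1, 8, 4, 6, 9, 10, 5]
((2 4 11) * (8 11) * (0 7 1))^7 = ((0 7 1)(2 4 8 11))^7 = (0 7 1)(2 11 8 4)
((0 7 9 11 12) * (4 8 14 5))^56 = ((0 7 9 11 12)(4 8 14 5))^56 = (14)(0 7 9 11 12)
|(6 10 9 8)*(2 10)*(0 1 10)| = 7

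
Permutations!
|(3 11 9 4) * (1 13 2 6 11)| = 8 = |(1 13 2 6 11 9 4 3)|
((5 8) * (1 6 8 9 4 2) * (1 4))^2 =((1 6 8 5 9)(2 4))^2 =(1 8 9 6 5)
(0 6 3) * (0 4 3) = [6, 1, 2, 4, 3, 5, 0] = (0 6)(3 4)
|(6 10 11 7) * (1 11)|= |(1 11 7 6 10)|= 5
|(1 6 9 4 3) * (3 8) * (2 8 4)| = |(1 6 9 2 8 3)| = 6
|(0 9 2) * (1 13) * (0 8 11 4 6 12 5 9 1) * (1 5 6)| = |(0 5 9 2 8 11 4 1 13)(6 12)| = 18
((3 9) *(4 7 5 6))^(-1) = ((3 9)(4 7 5 6))^(-1) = (3 9)(4 6 5 7)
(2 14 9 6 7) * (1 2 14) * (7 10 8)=(1 2)(6 10 8 7 14 9)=[0, 2, 1, 3, 4, 5, 10, 14, 7, 6, 8, 11, 12, 13, 9]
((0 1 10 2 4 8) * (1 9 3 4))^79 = (0 8 4 3 9)(1 10 2)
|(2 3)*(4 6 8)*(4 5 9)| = 10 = |(2 3)(4 6 8 5 9)|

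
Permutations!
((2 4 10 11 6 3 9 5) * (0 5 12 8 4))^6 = (3 11 4 12)(6 10 8 9)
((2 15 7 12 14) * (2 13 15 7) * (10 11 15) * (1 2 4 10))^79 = ((1 2 7 12 14 13)(4 10 11 15))^79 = (1 2 7 12 14 13)(4 15 11 10)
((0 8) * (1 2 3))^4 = (8)(1 2 3)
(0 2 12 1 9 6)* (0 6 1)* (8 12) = (0 2 8 12)(1 9) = [2, 9, 8, 3, 4, 5, 6, 7, 12, 1, 10, 11, 0]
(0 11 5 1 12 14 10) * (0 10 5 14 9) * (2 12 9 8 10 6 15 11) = [2, 9, 12, 3, 4, 1, 15, 7, 10, 0, 6, 14, 8, 13, 5, 11] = (0 2 12 8 10 6 15 11 14 5 1 9)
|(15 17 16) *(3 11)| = 6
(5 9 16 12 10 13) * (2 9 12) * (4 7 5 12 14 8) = (2 9 16)(4 7 5 14 8)(10 13 12) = [0, 1, 9, 3, 7, 14, 6, 5, 4, 16, 13, 11, 10, 12, 8, 15, 2]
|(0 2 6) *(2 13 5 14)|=|(0 13 5 14 2 6)|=6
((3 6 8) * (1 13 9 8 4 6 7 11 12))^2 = ((1 13 9 8 3 7 11 12)(4 6))^2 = (1 9 3 11)(7 12 13 8)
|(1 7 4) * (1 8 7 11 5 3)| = 12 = |(1 11 5 3)(4 8 7)|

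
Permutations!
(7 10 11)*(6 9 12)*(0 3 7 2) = (0 3 7 10 11 2)(6 9 12) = [3, 1, 0, 7, 4, 5, 9, 10, 8, 12, 11, 2, 6]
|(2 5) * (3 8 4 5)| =|(2 3 8 4 5)| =5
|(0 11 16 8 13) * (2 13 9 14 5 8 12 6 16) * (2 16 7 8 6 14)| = 12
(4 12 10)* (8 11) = (4 12 10)(8 11) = [0, 1, 2, 3, 12, 5, 6, 7, 11, 9, 4, 8, 10]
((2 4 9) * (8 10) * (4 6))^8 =((2 6 4 9)(8 10))^8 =(10)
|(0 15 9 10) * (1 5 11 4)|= |(0 15 9 10)(1 5 11 4)|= 4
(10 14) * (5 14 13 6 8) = (5 14 10 13 6 8) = [0, 1, 2, 3, 4, 14, 8, 7, 5, 9, 13, 11, 12, 6, 10]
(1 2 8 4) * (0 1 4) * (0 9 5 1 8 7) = (0 8 9 5 1 2 7) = [8, 2, 7, 3, 4, 1, 6, 0, 9, 5]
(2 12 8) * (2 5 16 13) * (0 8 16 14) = (0 8 5 14)(2 12 16 13) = [8, 1, 12, 3, 4, 14, 6, 7, 5, 9, 10, 11, 16, 2, 0, 15, 13]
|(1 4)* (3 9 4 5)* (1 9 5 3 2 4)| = 6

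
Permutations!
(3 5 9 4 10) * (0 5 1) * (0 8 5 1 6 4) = (0 1 8 5 9)(3 6 4 10) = [1, 8, 2, 6, 10, 9, 4, 7, 5, 0, 3]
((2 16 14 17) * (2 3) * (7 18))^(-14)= ((2 16 14 17 3)(7 18))^(-14)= (18)(2 16 14 17 3)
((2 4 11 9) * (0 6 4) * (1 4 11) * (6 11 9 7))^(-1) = ((0 11 7 6 9 2)(1 4))^(-1) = (0 2 9 6 7 11)(1 4)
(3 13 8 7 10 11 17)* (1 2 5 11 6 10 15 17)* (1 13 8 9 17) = (1 2 5 11 13 9 17 3 8 7 15)(6 10) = [0, 2, 5, 8, 4, 11, 10, 15, 7, 17, 6, 13, 12, 9, 14, 1, 16, 3]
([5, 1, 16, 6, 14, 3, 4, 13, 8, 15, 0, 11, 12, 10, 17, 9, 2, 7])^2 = [3, 1, 2, 4, 17, 6, 14, 10, 8, 9, 5, 11, 12, 0, 7, 15, 16, 13]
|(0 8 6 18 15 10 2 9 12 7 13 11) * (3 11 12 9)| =|(0 8 6 18 15 10 2 3 11)(7 13 12)| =9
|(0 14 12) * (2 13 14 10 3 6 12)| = |(0 10 3 6 12)(2 13 14)| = 15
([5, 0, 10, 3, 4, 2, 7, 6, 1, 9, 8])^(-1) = (0 1 8 10 2 5)(6 7)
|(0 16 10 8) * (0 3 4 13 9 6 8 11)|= |(0 16 10 11)(3 4 13 9 6 8)|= 12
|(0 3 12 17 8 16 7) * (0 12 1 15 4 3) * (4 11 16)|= |(1 15 11 16 7 12 17 8 4 3)|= 10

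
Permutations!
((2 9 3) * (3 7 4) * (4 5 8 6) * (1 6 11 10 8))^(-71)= (1 6 4 3 2 9 7 5)(8 11 10)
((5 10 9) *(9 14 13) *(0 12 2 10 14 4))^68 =((0 12 2 10 4)(5 14 13 9))^68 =(14)(0 10 12 4 2)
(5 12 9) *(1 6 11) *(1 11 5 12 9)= (1 6 5 9 12)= [0, 6, 2, 3, 4, 9, 5, 7, 8, 12, 10, 11, 1]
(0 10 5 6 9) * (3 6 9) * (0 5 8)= (0 10 8)(3 6)(5 9)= [10, 1, 2, 6, 4, 9, 3, 7, 0, 5, 8]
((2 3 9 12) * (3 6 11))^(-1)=(2 12 9 3 11 6)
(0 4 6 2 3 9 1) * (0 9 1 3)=(0 4 6 2)(1 9 3)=[4, 9, 0, 1, 6, 5, 2, 7, 8, 3]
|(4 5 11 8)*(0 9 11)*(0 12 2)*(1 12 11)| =|(0 9 1 12 2)(4 5 11 8)| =20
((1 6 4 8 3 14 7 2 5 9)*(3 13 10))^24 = ((1 6 4 8 13 10 3 14 7 2 5 9))^24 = (14)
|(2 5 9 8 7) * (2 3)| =6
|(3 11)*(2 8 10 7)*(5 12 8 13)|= 14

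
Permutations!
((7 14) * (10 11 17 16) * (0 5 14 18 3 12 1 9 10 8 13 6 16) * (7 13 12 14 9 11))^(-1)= (0 17 11 1 12 8 16 6 13 14 3 18 7 10 9 5)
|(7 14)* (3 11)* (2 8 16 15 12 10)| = |(2 8 16 15 12 10)(3 11)(7 14)| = 6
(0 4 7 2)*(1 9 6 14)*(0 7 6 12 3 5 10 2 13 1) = (0 4 6 14)(1 9 12 3 5 10 2 7 13) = [4, 9, 7, 5, 6, 10, 14, 13, 8, 12, 2, 11, 3, 1, 0]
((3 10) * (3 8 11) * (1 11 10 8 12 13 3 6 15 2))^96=(1 11 6 15 2)(3 8 10 12 13)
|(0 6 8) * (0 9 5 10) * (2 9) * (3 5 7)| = 9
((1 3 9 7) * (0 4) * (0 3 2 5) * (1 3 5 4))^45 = ((0 1 2 4 5)(3 9 7))^45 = (9)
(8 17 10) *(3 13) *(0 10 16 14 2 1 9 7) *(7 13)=(0 10 8 17 16 14 2 1 9 13 3 7)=[10, 9, 1, 7, 4, 5, 6, 0, 17, 13, 8, 11, 12, 3, 2, 15, 14, 16]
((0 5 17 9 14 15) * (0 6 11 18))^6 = (0 6 9)(5 11 14)(15 17 18)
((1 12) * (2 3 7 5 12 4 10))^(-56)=((1 4 10 2 3 7 5 12))^(-56)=(12)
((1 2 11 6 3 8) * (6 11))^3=(11)(1 3 2 8 6)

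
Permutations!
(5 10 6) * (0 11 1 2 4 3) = (0 11 1 2 4 3)(5 10 6) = [11, 2, 4, 0, 3, 10, 5, 7, 8, 9, 6, 1]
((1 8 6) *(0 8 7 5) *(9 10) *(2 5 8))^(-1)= ((0 2 5)(1 7 8 6)(9 10))^(-1)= (0 5 2)(1 6 8 7)(9 10)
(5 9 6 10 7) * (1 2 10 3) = (1 2 10 7 5 9 6 3) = [0, 2, 10, 1, 4, 9, 3, 5, 8, 6, 7]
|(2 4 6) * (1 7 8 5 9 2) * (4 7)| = 15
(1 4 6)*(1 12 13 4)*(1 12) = [0, 12, 2, 3, 6, 5, 1, 7, 8, 9, 10, 11, 13, 4] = (1 12 13 4 6)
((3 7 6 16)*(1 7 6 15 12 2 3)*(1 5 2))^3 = (1 12 15 7)(2 16 3 5 6)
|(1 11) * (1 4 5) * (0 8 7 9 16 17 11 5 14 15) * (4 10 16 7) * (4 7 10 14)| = 10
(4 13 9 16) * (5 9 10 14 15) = (4 13 10 14 15 5 9 16) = [0, 1, 2, 3, 13, 9, 6, 7, 8, 16, 14, 11, 12, 10, 15, 5, 4]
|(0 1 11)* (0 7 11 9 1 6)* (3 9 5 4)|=10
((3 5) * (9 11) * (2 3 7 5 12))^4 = ((2 3 12)(5 7)(9 11))^4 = (2 3 12)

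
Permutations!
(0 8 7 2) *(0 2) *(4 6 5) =(0 8 7)(4 6 5) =[8, 1, 2, 3, 6, 4, 5, 0, 7]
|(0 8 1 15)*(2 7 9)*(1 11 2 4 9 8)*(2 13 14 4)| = 24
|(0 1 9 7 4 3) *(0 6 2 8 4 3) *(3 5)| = |(0 1 9 7 5 3 6 2 8 4)| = 10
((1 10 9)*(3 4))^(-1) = (1 9 10)(3 4) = ((1 10 9)(3 4))^(-1)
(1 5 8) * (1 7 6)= [0, 5, 2, 3, 4, 8, 1, 6, 7]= (1 5 8 7 6)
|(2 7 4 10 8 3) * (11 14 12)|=6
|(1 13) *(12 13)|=|(1 12 13)|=3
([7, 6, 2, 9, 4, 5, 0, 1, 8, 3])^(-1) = [6, 7, 2, 9, 4, 5, 1, 0, 8, 3]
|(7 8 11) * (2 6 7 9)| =6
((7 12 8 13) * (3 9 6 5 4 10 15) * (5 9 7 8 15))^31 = ((3 7 12 15)(4 10 5)(6 9)(8 13))^31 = (3 15 12 7)(4 10 5)(6 9)(8 13)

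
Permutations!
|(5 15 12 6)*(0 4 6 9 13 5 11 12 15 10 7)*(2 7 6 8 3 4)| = 21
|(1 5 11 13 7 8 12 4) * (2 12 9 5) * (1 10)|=|(1 2 12 4 10)(5 11 13 7 8 9)|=30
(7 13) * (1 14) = (1 14)(7 13) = [0, 14, 2, 3, 4, 5, 6, 13, 8, 9, 10, 11, 12, 7, 1]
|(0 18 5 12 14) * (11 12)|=6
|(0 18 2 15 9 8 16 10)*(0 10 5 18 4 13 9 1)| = |(0 4 13 9 8 16 5 18 2 15 1)| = 11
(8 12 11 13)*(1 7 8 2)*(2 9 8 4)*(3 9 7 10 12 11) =[0, 10, 1, 9, 2, 5, 6, 4, 11, 8, 12, 13, 3, 7] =(1 10 12 3 9 8 11 13 7 4 2)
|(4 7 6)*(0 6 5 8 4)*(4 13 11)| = 6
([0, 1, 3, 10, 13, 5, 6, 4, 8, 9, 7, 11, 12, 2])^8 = (2 10 4)(3 7 13)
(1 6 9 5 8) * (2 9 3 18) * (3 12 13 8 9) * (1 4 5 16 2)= (1 6 12 13 8 4 5 9 16 2 3 18)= [0, 6, 3, 18, 5, 9, 12, 7, 4, 16, 10, 11, 13, 8, 14, 15, 2, 17, 1]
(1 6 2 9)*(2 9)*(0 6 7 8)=(0 6 9 1 7 8)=[6, 7, 2, 3, 4, 5, 9, 8, 0, 1]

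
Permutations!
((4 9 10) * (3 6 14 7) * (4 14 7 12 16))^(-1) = (3 7 6)(4 16 12 14 10 9)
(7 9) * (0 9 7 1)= (0 9 1)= [9, 0, 2, 3, 4, 5, 6, 7, 8, 1]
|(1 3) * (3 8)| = |(1 8 3)| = 3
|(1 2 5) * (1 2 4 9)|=6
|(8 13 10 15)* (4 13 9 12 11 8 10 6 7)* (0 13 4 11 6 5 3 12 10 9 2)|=30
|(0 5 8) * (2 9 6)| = 3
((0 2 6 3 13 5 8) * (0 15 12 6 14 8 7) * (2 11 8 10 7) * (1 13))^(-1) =(0 7 10 14 2 5 13 1 3 6 12 15 8 11)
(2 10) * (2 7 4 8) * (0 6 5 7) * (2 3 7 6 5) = (0 5 6 2 10)(3 7 4 8) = [5, 1, 10, 7, 8, 6, 2, 4, 3, 9, 0]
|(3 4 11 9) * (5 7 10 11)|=|(3 4 5 7 10 11 9)|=7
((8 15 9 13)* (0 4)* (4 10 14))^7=(0 4 14 10)(8 13 9 15)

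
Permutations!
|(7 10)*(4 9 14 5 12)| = |(4 9 14 5 12)(7 10)| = 10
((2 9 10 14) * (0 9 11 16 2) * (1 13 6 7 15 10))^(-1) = (0 14 10 15 7 6 13 1 9)(2 16 11)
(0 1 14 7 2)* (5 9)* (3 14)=(0 1 3 14 7 2)(5 9)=[1, 3, 0, 14, 4, 9, 6, 2, 8, 5, 10, 11, 12, 13, 7]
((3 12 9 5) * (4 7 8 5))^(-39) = ((3 12 9 4 7 8 5))^(-39) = (3 4 5 9 8 12 7)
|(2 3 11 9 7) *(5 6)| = 10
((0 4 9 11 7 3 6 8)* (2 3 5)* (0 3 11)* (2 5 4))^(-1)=(0 9 4 7 11 2)(3 8 6)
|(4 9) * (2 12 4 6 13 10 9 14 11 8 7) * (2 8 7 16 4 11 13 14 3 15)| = |(2 12 11 7 8 16 4 3 15)(6 14 13 10 9)| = 45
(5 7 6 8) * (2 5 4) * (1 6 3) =[0, 6, 5, 1, 2, 7, 8, 3, 4] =(1 6 8 4 2 5 7 3)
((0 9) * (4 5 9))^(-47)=(0 4 5 9)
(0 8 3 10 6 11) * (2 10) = [8, 1, 10, 2, 4, 5, 11, 7, 3, 9, 6, 0] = (0 8 3 2 10 6 11)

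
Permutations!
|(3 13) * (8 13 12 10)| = 5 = |(3 12 10 8 13)|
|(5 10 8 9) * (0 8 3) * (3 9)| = 3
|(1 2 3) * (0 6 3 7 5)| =7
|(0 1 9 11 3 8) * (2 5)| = 6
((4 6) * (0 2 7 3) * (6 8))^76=((0 2 7 3)(4 8 6))^76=(4 8 6)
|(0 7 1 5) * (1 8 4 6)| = |(0 7 8 4 6 1 5)| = 7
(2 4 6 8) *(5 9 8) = (2 4 6 5 9 8) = [0, 1, 4, 3, 6, 9, 5, 7, 2, 8]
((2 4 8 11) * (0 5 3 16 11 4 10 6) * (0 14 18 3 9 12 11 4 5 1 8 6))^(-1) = (0 10 2 11 12 9 5 8 1)(3 18 14 6 4 16)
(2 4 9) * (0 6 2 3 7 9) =(0 6 2 4)(3 7 9) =[6, 1, 4, 7, 0, 5, 2, 9, 8, 3]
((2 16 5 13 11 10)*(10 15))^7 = (16)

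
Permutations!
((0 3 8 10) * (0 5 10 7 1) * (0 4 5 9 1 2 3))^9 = ((1 4 5 10 9)(2 3 8 7))^9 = (1 9 10 5 4)(2 3 8 7)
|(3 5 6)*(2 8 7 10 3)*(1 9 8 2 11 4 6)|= 21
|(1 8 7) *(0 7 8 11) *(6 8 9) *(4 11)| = |(0 7 1 4 11)(6 8 9)| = 15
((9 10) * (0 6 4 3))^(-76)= ((0 6 4 3)(9 10))^(-76)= (10)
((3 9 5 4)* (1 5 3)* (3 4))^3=((1 5 3 9 4))^3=(1 9 5 4 3)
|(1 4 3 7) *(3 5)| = |(1 4 5 3 7)| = 5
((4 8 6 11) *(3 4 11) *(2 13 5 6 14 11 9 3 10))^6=((2 13 5 6 10)(3 4 8 14 11 9))^6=(14)(2 13 5 6 10)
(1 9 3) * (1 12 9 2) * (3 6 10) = (1 2)(3 12 9 6 10) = [0, 2, 1, 12, 4, 5, 10, 7, 8, 6, 3, 11, 9]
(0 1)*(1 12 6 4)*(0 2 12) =(1 2 12 6 4) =[0, 2, 12, 3, 1, 5, 4, 7, 8, 9, 10, 11, 6]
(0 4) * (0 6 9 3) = (0 4 6 9 3) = [4, 1, 2, 0, 6, 5, 9, 7, 8, 3]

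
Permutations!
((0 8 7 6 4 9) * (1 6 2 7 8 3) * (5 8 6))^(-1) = (0 9 4 6 8 5 1 3)(2 7)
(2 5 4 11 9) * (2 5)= [0, 1, 2, 3, 11, 4, 6, 7, 8, 5, 10, 9]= (4 11 9 5)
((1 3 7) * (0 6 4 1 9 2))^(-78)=(0 4 3 9)(1 7 2 6)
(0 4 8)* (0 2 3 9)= (0 4 8 2 3 9)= [4, 1, 3, 9, 8, 5, 6, 7, 2, 0]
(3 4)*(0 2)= [2, 1, 0, 4, 3]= (0 2)(3 4)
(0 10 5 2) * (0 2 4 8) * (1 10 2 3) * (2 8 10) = [8, 2, 3, 1, 10, 4, 6, 7, 0, 9, 5] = (0 8)(1 2 3)(4 10 5)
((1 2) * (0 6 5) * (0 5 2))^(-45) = ((0 6 2 1))^(-45) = (0 1 2 6)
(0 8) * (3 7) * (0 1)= (0 8 1)(3 7)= [8, 0, 2, 7, 4, 5, 6, 3, 1]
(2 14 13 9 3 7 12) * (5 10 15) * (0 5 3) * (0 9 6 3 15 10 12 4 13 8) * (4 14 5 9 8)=(15)(0 9 8)(2 5 12)(3 7 14 4 13 6)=[9, 1, 5, 7, 13, 12, 3, 14, 0, 8, 10, 11, 2, 6, 4, 15]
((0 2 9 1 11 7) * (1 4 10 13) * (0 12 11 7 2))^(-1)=(1 13 10 4 9 2 11 12 7)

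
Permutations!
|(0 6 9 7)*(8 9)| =|(0 6 8 9 7)| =5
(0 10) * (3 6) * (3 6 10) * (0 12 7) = (0 3 10 12 7) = [3, 1, 2, 10, 4, 5, 6, 0, 8, 9, 12, 11, 7]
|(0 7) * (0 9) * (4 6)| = 6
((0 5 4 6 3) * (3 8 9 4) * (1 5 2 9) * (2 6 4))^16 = (9)(0 5 8)(1 6 3)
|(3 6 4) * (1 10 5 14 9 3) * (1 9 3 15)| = 9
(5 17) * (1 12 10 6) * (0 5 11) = (0 5 17 11)(1 12 10 6) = [5, 12, 2, 3, 4, 17, 1, 7, 8, 9, 6, 0, 10, 13, 14, 15, 16, 11]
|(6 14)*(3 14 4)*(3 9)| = |(3 14 6 4 9)| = 5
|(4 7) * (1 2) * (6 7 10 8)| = 10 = |(1 2)(4 10 8 6 7)|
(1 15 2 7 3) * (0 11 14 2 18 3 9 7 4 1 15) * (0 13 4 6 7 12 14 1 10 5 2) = [11, 13, 6, 15, 10, 2, 7, 9, 8, 12, 5, 1, 14, 4, 0, 18, 16, 17, 3] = (0 11 1 13 4 10 5 2 6 7 9 12 14)(3 15 18)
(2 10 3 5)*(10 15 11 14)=(2 15 11 14 10 3 5)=[0, 1, 15, 5, 4, 2, 6, 7, 8, 9, 3, 14, 12, 13, 10, 11]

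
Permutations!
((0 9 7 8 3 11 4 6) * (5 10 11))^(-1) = (0 6 4 11 10 5 3 8 7 9)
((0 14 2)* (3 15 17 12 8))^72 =((0 14 2)(3 15 17 12 8))^72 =(3 17 8 15 12)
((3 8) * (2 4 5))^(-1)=((2 4 5)(3 8))^(-1)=(2 5 4)(3 8)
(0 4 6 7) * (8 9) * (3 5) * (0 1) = (0 4 6 7 1)(3 5)(8 9) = [4, 0, 2, 5, 6, 3, 7, 1, 9, 8]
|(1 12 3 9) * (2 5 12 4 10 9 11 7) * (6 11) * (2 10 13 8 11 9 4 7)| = 13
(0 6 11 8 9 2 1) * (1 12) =(0 6 11 8 9 2 12 1) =[6, 0, 12, 3, 4, 5, 11, 7, 9, 2, 10, 8, 1]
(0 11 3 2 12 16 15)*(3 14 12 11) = (0 3 2 11 14 12 16 15) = [3, 1, 11, 2, 4, 5, 6, 7, 8, 9, 10, 14, 16, 13, 12, 0, 15]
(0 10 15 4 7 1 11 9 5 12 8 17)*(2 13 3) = (0 10 15 4 7 1 11 9 5 12 8 17)(2 13 3) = [10, 11, 13, 2, 7, 12, 6, 1, 17, 5, 15, 9, 8, 3, 14, 4, 16, 0]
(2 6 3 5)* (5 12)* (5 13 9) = [0, 1, 6, 12, 4, 2, 3, 7, 8, 5, 10, 11, 13, 9] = (2 6 3 12 13 9 5)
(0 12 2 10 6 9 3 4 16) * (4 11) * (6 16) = (0 12 2 10 16)(3 11 4 6 9) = [12, 1, 10, 11, 6, 5, 9, 7, 8, 3, 16, 4, 2, 13, 14, 15, 0]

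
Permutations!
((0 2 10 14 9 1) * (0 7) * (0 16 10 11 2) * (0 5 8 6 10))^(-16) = (0 10 7 8 9)(1 5 14 16 6)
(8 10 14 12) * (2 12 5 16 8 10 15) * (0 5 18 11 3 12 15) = (0 5 16 8)(2 15)(3 12 10 14 18 11) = [5, 1, 15, 12, 4, 16, 6, 7, 0, 9, 14, 3, 10, 13, 18, 2, 8, 17, 11]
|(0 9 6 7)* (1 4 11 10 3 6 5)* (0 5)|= |(0 9)(1 4 11 10 3 6 7 5)|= 8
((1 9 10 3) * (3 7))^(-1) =((1 9 10 7 3))^(-1) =(1 3 7 10 9)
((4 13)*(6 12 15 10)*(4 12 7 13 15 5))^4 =(4 7)(5 6)(10 12)(13 15)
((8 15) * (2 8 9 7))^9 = ((2 8 15 9 7))^9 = (2 7 9 15 8)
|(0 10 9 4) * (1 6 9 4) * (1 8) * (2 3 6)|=6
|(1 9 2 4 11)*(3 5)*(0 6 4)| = |(0 6 4 11 1 9 2)(3 5)| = 14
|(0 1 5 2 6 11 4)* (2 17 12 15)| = |(0 1 5 17 12 15 2 6 11 4)| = 10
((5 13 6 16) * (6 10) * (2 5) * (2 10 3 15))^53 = ((2 5 13 3 15)(6 16 10))^53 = (2 3 5 15 13)(6 10 16)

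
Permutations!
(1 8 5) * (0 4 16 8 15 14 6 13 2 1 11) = (0 4 16 8 5 11)(1 15 14 6 13 2) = [4, 15, 1, 3, 16, 11, 13, 7, 5, 9, 10, 0, 12, 2, 6, 14, 8]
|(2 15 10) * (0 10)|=|(0 10 2 15)|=4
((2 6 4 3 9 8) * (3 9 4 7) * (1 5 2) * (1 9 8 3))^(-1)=((1 5 2 6 7)(3 4 8 9))^(-1)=(1 7 6 2 5)(3 9 8 4)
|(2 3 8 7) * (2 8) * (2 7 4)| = 5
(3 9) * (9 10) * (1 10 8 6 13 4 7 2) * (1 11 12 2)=(1 10 9 3 8 6 13 4 7)(2 11 12)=[0, 10, 11, 8, 7, 5, 13, 1, 6, 3, 9, 12, 2, 4]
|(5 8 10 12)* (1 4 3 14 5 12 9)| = 8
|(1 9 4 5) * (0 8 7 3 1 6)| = |(0 8 7 3 1 9 4 5 6)| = 9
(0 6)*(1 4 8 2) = (0 6)(1 4 8 2) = [6, 4, 1, 3, 8, 5, 0, 7, 2]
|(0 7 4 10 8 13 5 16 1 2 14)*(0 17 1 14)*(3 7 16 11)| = 24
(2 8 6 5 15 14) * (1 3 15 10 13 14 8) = (1 3 15 8 6 5 10 13 14 2) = [0, 3, 1, 15, 4, 10, 5, 7, 6, 9, 13, 11, 12, 14, 2, 8]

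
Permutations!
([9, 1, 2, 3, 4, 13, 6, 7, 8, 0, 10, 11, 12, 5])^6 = (13)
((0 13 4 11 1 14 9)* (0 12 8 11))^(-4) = (0 4 13)(1 9 8)(11 14 12)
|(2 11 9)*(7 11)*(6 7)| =5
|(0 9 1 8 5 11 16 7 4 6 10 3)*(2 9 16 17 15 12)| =|(0 16 7 4 6 10 3)(1 8 5 11 17 15 12 2 9)| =63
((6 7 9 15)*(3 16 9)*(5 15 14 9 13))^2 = ((3 16 13 5 15 6 7)(9 14))^2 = (3 13 15 7 16 5 6)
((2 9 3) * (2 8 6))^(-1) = (2 6 8 3 9)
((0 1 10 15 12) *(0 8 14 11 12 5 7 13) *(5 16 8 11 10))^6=(0 1 5 7 13)(8 14 10 15 16)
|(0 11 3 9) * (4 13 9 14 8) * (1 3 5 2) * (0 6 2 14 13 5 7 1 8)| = |(0 11 7 1 3 13 9 6 2 8 4 5 14)| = 13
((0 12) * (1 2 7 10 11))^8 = (12)(1 10 2 11 7)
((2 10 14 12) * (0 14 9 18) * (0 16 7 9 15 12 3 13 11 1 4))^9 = ((0 14 3 13 11 1 4)(2 10 15 12)(7 9 18 16))^9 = (0 3 11 4 14 13 1)(2 10 15 12)(7 9 18 16)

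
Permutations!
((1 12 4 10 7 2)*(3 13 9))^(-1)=(1 2 7 10 4 12)(3 9 13)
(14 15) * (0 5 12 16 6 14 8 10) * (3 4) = (0 5 12 16 6 14 15 8 10)(3 4) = [5, 1, 2, 4, 3, 12, 14, 7, 10, 9, 0, 11, 16, 13, 15, 8, 6]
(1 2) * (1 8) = (1 2 8) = [0, 2, 8, 3, 4, 5, 6, 7, 1]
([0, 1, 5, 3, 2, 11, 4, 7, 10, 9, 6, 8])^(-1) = [0, 1, 4, 3, 6, 2, 10, 7, 11, 9, 8, 5]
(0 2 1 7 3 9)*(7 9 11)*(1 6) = (0 2 6 1 9)(3 11 7) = [2, 9, 6, 11, 4, 5, 1, 3, 8, 0, 10, 7]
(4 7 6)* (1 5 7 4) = (1 5 7 6) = [0, 5, 2, 3, 4, 7, 1, 6]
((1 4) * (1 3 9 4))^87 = (9)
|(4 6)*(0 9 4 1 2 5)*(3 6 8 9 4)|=9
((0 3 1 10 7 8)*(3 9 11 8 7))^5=(0 9 11 8)(1 3 10)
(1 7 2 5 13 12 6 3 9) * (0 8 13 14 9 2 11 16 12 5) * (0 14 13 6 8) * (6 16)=(1 7 11 6 3 2 14 9)(5 13)(8 16 12)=[0, 7, 14, 2, 4, 13, 3, 11, 16, 1, 10, 6, 8, 5, 9, 15, 12]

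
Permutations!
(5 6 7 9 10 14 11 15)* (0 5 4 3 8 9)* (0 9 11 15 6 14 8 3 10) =(0 5 14 15 4 10 8 11 6 7 9) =[5, 1, 2, 3, 10, 14, 7, 9, 11, 0, 8, 6, 12, 13, 15, 4]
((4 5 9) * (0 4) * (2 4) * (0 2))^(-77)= ((2 4 5 9))^(-77)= (2 9 5 4)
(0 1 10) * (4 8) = [1, 10, 2, 3, 8, 5, 6, 7, 4, 9, 0] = (0 1 10)(4 8)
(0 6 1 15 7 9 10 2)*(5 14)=(0 6 1 15 7 9 10 2)(5 14)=[6, 15, 0, 3, 4, 14, 1, 9, 8, 10, 2, 11, 12, 13, 5, 7]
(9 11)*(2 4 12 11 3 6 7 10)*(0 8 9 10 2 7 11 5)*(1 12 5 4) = [8, 12, 1, 6, 5, 0, 11, 2, 9, 3, 7, 10, 4] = (0 8 9 3 6 11 10 7 2 1 12 4 5)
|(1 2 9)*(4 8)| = |(1 2 9)(4 8)| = 6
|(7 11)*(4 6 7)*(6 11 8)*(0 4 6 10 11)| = 10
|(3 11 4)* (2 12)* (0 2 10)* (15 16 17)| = |(0 2 12 10)(3 11 4)(15 16 17)| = 12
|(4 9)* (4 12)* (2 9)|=4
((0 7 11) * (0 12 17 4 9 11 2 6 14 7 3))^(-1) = ((0 3)(2 6 14 7)(4 9 11 12 17))^(-1) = (0 3)(2 7 14 6)(4 17 12 11 9)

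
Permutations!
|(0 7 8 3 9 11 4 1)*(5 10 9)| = |(0 7 8 3 5 10 9 11 4 1)| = 10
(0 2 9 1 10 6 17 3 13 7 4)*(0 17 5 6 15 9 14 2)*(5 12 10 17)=(1 17 3 13 7 4 5 6 12 10 15 9)(2 14)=[0, 17, 14, 13, 5, 6, 12, 4, 8, 1, 15, 11, 10, 7, 2, 9, 16, 3]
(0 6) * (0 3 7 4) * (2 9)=(0 6 3 7 4)(2 9)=[6, 1, 9, 7, 0, 5, 3, 4, 8, 2]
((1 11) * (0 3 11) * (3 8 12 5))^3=((0 8 12 5 3 11 1))^3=(0 5 1 12 11 8 3)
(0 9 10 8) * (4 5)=(0 9 10 8)(4 5)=[9, 1, 2, 3, 5, 4, 6, 7, 0, 10, 8]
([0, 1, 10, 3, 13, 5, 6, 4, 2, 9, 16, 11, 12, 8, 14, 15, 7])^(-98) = [0, 1, 2, 3, 4, 5, 6, 7, 8, 9, 10, 11, 12, 13, 14, 15, 16]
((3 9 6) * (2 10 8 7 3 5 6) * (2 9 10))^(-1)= ((3 10 8 7)(5 6))^(-1)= (3 7 8 10)(5 6)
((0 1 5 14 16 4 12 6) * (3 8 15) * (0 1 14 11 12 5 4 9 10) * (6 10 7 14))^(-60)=((0 6 1 4 5 11 12 10)(3 8 15)(7 14 16 9))^(-60)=(16)(0 5)(1 12)(4 10)(6 11)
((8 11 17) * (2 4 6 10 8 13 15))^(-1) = (2 15 13 17 11 8 10 6 4)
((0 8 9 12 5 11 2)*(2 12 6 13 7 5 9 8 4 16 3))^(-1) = ((0 4 16 3 2)(5 11 12 9 6 13 7))^(-1) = (0 2 3 16 4)(5 7 13 6 9 12 11)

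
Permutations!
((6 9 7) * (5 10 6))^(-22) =(5 9 10 7 6)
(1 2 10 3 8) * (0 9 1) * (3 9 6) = (0 6 3 8)(1 2 10 9) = [6, 2, 10, 8, 4, 5, 3, 7, 0, 1, 9]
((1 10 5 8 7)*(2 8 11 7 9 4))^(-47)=((1 10 5 11 7)(2 8 9 4))^(-47)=(1 11 10 7 5)(2 8 9 4)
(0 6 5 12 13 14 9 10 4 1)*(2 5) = [6, 0, 5, 3, 1, 12, 2, 7, 8, 10, 4, 11, 13, 14, 9] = (0 6 2 5 12 13 14 9 10 4 1)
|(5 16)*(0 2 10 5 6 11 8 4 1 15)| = |(0 2 10 5 16 6 11 8 4 1 15)| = 11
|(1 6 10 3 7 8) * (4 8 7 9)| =|(1 6 10 3 9 4 8)| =7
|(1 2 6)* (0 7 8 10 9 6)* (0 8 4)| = 6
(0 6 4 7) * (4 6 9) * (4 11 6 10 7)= (0 9 11 6 10 7)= [9, 1, 2, 3, 4, 5, 10, 0, 8, 11, 7, 6]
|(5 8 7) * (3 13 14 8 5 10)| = 6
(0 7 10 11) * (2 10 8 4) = [7, 1, 10, 3, 2, 5, 6, 8, 4, 9, 11, 0] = (0 7 8 4 2 10 11)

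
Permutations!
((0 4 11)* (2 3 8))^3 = (11)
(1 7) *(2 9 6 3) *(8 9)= [0, 7, 8, 2, 4, 5, 3, 1, 9, 6]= (1 7)(2 8 9 6 3)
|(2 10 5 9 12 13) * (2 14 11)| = 8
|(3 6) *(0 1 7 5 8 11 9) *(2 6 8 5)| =9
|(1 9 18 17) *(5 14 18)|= |(1 9 5 14 18 17)|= 6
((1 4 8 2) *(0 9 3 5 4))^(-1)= ((0 9 3 5 4 8 2 1))^(-1)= (0 1 2 8 4 5 3 9)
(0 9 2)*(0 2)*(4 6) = [9, 1, 2, 3, 6, 5, 4, 7, 8, 0] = (0 9)(4 6)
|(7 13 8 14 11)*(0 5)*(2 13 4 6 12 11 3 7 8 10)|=|(0 5)(2 13 10)(3 7 4 6 12 11 8 14)|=24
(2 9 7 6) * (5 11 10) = (2 9 7 6)(5 11 10) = [0, 1, 9, 3, 4, 11, 2, 6, 8, 7, 5, 10]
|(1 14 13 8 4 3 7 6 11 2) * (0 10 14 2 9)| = 22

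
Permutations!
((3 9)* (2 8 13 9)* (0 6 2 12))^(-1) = (0 12 3 9 13 8 2 6)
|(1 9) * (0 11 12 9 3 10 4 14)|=9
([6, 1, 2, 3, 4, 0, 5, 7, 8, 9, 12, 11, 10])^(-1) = (0 5 6)(10 12)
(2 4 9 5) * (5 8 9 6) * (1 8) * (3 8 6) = (1 6 5 2 4 3 8 9) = [0, 6, 4, 8, 3, 2, 5, 7, 9, 1]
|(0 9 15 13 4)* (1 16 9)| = |(0 1 16 9 15 13 4)| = 7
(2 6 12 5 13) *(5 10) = (2 6 12 10 5 13) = [0, 1, 6, 3, 4, 13, 12, 7, 8, 9, 5, 11, 10, 2]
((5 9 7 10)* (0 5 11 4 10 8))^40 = (4 10 11)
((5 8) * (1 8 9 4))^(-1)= ((1 8 5 9 4))^(-1)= (1 4 9 5 8)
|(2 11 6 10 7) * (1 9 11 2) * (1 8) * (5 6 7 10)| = 10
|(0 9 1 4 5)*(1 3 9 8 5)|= 6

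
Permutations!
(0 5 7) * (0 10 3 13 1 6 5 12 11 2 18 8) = (0 12 11 2 18 8)(1 6 5 7 10 3 13) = [12, 6, 18, 13, 4, 7, 5, 10, 0, 9, 3, 2, 11, 1, 14, 15, 16, 17, 8]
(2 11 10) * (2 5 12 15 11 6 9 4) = [0, 1, 6, 3, 2, 12, 9, 7, 8, 4, 5, 10, 15, 13, 14, 11] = (2 6 9 4)(5 12 15 11 10)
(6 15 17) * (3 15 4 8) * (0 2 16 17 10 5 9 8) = (0 2 16 17 6 4)(3 15 10 5 9 8) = [2, 1, 16, 15, 0, 9, 4, 7, 3, 8, 5, 11, 12, 13, 14, 10, 17, 6]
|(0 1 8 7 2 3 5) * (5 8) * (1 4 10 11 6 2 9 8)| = 9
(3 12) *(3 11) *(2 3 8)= (2 3 12 11 8)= [0, 1, 3, 12, 4, 5, 6, 7, 2, 9, 10, 8, 11]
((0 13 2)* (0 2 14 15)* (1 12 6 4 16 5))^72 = (16)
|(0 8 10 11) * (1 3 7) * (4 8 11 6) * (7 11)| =|(0 7 1 3 11)(4 8 10 6)| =20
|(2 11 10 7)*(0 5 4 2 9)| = |(0 5 4 2 11 10 7 9)| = 8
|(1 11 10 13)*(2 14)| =|(1 11 10 13)(2 14)| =4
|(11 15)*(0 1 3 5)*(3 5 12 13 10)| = 12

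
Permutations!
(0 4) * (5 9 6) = (0 4)(5 9 6) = [4, 1, 2, 3, 0, 9, 5, 7, 8, 6]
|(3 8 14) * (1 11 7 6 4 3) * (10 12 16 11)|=|(1 10 12 16 11 7 6 4 3 8 14)|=11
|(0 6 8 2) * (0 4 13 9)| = 7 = |(0 6 8 2 4 13 9)|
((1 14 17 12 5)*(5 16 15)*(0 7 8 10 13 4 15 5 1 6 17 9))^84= (0 13 14 8 15)(1 7 4 9 10)(5 16 12 17 6)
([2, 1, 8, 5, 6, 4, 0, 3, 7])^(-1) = (0 6 4 5 3 7 8 2)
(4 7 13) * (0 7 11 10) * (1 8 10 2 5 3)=[7, 8, 5, 1, 11, 3, 6, 13, 10, 9, 0, 2, 12, 4]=(0 7 13 4 11 2 5 3 1 8 10)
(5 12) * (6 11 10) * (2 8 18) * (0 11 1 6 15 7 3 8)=(0 11 10 15 7 3 8 18 2)(1 6)(5 12)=[11, 6, 0, 8, 4, 12, 1, 3, 18, 9, 15, 10, 5, 13, 14, 7, 16, 17, 2]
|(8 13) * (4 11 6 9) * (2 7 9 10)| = 14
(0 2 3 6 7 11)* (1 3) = [2, 3, 1, 6, 4, 5, 7, 11, 8, 9, 10, 0] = (0 2 1 3 6 7 11)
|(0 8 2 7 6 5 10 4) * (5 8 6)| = 8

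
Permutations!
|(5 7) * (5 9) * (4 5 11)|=5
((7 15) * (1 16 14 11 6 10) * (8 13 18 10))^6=((1 16 14 11 6 8 13 18 10)(7 15))^6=(1 13 11)(6 16 18)(8 14 10)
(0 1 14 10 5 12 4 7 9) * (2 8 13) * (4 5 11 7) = (0 1 14 10 11 7 9)(2 8 13)(5 12) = [1, 14, 8, 3, 4, 12, 6, 9, 13, 0, 11, 7, 5, 2, 10]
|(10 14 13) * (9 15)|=|(9 15)(10 14 13)|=6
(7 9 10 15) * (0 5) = [5, 1, 2, 3, 4, 0, 6, 9, 8, 10, 15, 11, 12, 13, 14, 7] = (0 5)(7 9 10 15)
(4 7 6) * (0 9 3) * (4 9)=(0 4 7 6 9 3)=[4, 1, 2, 0, 7, 5, 9, 6, 8, 3]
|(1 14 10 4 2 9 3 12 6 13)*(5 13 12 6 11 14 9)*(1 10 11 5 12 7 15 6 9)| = 6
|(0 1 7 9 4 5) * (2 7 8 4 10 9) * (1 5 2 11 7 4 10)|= 4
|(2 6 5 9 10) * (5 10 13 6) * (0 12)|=6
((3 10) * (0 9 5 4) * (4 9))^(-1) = (0 4)(3 10)(5 9)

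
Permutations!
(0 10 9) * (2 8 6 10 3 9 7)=(0 3 9)(2 8 6 10 7)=[3, 1, 8, 9, 4, 5, 10, 2, 6, 0, 7]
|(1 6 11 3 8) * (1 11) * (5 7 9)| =6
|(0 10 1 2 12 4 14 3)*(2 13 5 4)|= |(0 10 1 13 5 4 14 3)(2 12)|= 8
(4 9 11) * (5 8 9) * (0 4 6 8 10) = [4, 1, 2, 3, 5, 10, 8, 7, 9, 11, 0, 6] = (0 4 5 10)(6 8 9 11)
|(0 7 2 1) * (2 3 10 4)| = |(0 7 3 10 4 2 1)| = 7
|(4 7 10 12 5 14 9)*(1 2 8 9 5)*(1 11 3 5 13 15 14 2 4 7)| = |(1 4)(2 8 9 7 10 12 11 3 5)(13 15 14)| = 18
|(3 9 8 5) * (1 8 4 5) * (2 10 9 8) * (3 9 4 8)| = |(1 2 10 4 5 9 8)| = 7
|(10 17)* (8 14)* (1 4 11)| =|(1 4 11)(8 14)(10 17)| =6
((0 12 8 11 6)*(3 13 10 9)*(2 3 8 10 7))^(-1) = ((0 12 10 9 8 11 6)(2 3 13 7))^(-1) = (0 6 11 8 9 10 12)(2 7 13 3)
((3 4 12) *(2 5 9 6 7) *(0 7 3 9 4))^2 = (0 2 4 9 3 7 5 12 6)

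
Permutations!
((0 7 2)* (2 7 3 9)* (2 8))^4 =((0 3 9 8 2))^4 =(0 2 8 9 3)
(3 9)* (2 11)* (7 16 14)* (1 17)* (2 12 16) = (1 17)(2 11 12 16 14 7)(3 9) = [0, 17, 11, 9, 4, 5, 6, 2, 8, 3, 10, 12, 16, 13, 7, 15, 14, 1]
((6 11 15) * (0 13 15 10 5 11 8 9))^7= ((0 13 15 6 8 9)(5 11 10))^7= (0 13 15 6 8 9)(5 11 10)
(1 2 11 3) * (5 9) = (1 2 11 3)(5 9) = [0, 2, 11, 1, 4, 9, 6, 7, 8, 5, 10, 3]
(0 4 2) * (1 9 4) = (0 1 9 4 2) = [1, 9, 0, 3, 2, 5, 6, 7, 8, 4]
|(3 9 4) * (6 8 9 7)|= |(3 7 6 8 9 4)|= 6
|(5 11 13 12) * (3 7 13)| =6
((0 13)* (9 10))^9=((0 13)(9 10))^9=(0 13)(9 10)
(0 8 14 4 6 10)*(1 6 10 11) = [8, 6, 2, 3, 10, 5, 11, 7, 14, 9, 0, 1, 12, 13, 4] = (0 8 14 4 10)(1 6 11)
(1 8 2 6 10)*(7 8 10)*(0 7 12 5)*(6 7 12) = (0 12 5)(1 10)(2 7 8) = [12, 10, 7, 3, 4, 0, 6, 8, 2, 9, 1, 11, 5]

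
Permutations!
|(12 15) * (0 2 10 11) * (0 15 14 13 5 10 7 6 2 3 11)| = 9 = |(0 3 11 15 12 14 13 5 10)(2 7 6)|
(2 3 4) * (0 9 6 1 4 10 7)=(0 9 6 1 4 2 3 10 7)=[9, 4, 3, 10, 2, 5, 1, 0, 8, 6, 7]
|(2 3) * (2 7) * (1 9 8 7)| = 6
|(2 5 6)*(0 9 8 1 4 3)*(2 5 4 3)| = 10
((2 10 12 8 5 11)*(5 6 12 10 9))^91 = ((2 9 5 11)(6 12 8))^91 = (2 11 5 9)(6 12 8)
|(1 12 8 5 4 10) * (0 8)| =7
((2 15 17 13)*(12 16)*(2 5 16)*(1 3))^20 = ((1 3)(2 15 17 13 5 16 12))^20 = (2 12 16 5 13 17 15)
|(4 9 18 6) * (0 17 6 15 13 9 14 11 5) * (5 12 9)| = |(0 17 6 4 14 11 12 9 18 15 13 5)| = 12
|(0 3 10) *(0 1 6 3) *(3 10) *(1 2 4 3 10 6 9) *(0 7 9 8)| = |(0 7 9 1 8)(2 4 3 10)| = 20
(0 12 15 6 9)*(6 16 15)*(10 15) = (0 12 6 9)(10 15 16) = [12, 1, 2, 3, 4, 5, 9, 7, 8, 0, 15, 11, 6, 13, 14, 16, 10]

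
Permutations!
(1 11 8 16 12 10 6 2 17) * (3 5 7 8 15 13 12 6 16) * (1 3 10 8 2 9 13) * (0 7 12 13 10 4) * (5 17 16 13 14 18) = (0 7 2 16 6 9 10 13 14 18 5 12 8 4)(1 11 15)(3 17) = [7, 11, 16, 17, 0, 12, 9, 2, 4, 10, 13, 15, 8, 14, 18, 1, 6, 3, 5]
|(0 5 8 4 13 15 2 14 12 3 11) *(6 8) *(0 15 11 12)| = |(0 5 6 8 4 13 11 15 2 14)(3 12)| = 10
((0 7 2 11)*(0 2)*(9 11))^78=(11)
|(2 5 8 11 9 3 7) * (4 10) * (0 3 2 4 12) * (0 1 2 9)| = 11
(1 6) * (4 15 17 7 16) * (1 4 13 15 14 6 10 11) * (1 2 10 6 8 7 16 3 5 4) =(1 6)(2 10 11)(3 5 4 14 8 7)(13 15 17 16) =[0, 6, 10, 5, 14, 4, 1, 3, 7, 9, 11, 2, 12, 15, 8, 17, 13, 16]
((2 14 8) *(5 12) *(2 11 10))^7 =(2 8 10 14 11)(5 12)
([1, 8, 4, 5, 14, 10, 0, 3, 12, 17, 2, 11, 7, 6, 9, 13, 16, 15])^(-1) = (0 6 13 15 17 9 14 4 2 10 5 3 7 12 8 1)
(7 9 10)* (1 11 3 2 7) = (1 11 3 2 7 9 10) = [0, 11, 7, 2, 4, 5, 6, 9, 8, 10, 1, 3]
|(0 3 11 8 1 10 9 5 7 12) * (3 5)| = |(0 5 7 12)(1 10 9 3 11 8)| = 12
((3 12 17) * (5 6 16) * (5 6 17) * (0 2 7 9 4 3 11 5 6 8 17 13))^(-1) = (0 13 5 11 17 8 16 6 12 3 4 9 7 2) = ((0 2 7 9 4 3 12 6 16 8 17 11 5 13))^(-1)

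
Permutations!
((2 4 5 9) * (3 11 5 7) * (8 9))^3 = (2 3 8 4 11 9 7 5)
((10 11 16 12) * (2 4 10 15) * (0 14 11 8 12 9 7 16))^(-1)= ((0 14 11)(2 4 10 8 12 15)(7 16 9))^(-1)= (0 11 14)(2 15 12 8 10 4)(7 9 16)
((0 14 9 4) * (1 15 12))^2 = ((0 14 9 4)(1 15 12))^2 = (0 9)(1 12 15)(4 14)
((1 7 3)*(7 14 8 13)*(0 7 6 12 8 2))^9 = ((0 7 3 1 14 2)(6 12 8 13))^9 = (0 1)(2 3)(6 12 8 13)(7 14)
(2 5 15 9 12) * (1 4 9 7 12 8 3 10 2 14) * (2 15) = [0, 4, 5, 10, 9, 2, 6, 12, 3, 8, 15, 11, 14, 13, 1, 7] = (1 4 9 8 3 10 15 7 12 14)(2 5)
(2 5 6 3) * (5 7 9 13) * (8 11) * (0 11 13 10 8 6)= (0 11 6 3 2 7 9 10 8 13 5)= [11, 1, 7, 2, 4, 0, 3, 9, 13, 10, 8, 6, 12, 5]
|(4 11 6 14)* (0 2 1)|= |(0 2 1)(4 11 6 14)|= 12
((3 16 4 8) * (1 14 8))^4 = ((1 14 8 3 16 4))^4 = (1 16 8)(3 14 4)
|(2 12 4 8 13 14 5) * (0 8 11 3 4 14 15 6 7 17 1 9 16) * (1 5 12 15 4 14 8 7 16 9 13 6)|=|(0 7 17 5 2 15 1 13 4 11 3 14 12 8 6 16)|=16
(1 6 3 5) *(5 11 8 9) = (1 6 3 11 8 9 5) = [0, 6, 2, 11, 4, 1, 3, 7, 9, 5, 10, 8]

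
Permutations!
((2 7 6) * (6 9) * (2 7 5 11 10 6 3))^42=(2 11 6 9)(3 5 10 7)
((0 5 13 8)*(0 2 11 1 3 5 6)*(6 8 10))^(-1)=((0 8 2 11 1 3 5 13 10 6))^(-1)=(0 6 10 13 5 3 1 11 2 8)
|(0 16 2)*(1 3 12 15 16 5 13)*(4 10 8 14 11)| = 45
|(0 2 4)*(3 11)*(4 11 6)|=|(0 2 11 3 6 4)|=6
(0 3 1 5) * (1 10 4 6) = (0 3 10 4 6 1 5) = [3, 5, 2, 10, 6, 0, 1, 7, 8, 9, 4]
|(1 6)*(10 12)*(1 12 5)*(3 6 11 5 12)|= 6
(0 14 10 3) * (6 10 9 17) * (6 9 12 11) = (0 14 12 11 6 10 3)(9 17) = [14, 1, 2, 0, 4, 5, 10, 7, 8, 17, 3, 6, 11, 13, 12, 15, 16, 9]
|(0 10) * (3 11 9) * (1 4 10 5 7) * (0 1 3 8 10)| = 10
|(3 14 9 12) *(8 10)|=4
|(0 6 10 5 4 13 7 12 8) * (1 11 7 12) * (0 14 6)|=|(1 11 7)(4 13 12 8 14 6 10 5)|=24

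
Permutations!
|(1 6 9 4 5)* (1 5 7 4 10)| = 4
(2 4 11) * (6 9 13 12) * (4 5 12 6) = (2 5 12 4 11)(6 9 13) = [0, 1, 5, 3, 11, 12, 9, 7, 8, 13, 10, 2, 4, 6]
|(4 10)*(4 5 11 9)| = 5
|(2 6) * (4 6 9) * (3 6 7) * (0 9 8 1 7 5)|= 12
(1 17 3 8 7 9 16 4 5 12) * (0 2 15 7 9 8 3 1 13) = (0 2 15 7 8 9 16 4 5 12 13)(1 17) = [2, 17, 15, 3, 5, 12, 6, 8, 9, 16, 10, 11, 13, 0, 14, 7, 4, 1]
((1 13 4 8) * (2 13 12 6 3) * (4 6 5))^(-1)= (1 8 4 5 12)(2 3 6 13)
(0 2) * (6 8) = (0 2)(6 8) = [2, 1, 0, 3, 4, 5, 8, 7, 6]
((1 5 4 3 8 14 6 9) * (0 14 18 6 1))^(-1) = (0 9 6 18 8 3 4 5 1 14)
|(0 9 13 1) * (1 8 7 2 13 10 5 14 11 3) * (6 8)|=40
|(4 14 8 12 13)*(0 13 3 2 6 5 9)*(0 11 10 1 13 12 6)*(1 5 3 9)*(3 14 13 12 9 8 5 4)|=24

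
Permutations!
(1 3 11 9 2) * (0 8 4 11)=(0 8 4 11 9 2 1 3)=[8, 3, 1, 0, 11, 5, 6, 7, 4, 2, 10, 9]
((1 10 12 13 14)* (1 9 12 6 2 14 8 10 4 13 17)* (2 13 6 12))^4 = (1 8)(2 14 9)(4 10)(6 12)(13 17)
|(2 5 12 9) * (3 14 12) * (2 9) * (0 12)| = 6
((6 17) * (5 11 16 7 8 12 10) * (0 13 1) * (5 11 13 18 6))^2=(0 6 5 1 18 17 13)(7 12 11)(8 10 16)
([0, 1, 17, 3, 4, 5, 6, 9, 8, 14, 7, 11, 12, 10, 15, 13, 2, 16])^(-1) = (2 16 17)(7 10 13 15 14 9)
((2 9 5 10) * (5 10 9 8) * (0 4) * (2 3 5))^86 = (3 9)(5 10)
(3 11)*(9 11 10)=(3 10 9 11)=[0, 1, 2, 10, 4, 5, 6, 7, 8, 11, 9, 3]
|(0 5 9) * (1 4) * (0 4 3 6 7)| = 8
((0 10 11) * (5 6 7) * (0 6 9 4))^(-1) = (0 4 9 5 7 6 11 10)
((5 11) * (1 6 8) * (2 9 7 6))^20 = ((1 2 9 7 6 8)(5 11))^20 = (11)(1 9 6)(2 7 8)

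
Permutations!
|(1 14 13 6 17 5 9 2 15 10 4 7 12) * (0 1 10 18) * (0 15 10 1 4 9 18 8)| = 39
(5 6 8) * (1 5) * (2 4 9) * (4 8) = [0, 5, 8, 3, 9, 6, 4, 7, 1, 2] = (1 5 6 4 9 2 8)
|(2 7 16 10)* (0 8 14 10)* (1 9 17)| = |(0 8 14 10 2 7 16)(1 9 17)| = 21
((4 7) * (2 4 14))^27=(2 14 7 4)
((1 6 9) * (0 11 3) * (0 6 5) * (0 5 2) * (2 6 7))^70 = ((0 11 3 7 2)(1 6 9))^70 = (11)(1 6 9)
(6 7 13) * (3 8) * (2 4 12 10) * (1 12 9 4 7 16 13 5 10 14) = (1 12 14)(2 7 5 10)(3 8)(4 9)(6 16 13) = [0, 12, 7, 8, 9, 10, 16, 5, 3, 4, 2, 11, 14, 6, 1, 15, 13]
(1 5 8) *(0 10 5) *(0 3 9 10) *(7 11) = (1 3 9 10 5 8)(7 11) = [0, 3, 2, 9, 4, 8, 6, 11, 1, 10, 5, 7]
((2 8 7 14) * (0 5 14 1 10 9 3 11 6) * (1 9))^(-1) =(0 6 11 3 9 7 8 2 14 5)(1 10) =((0 5 14 2 8 7 9 3 11 6)(1 10))^(-1)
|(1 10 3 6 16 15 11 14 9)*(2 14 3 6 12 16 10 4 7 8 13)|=|(1 4 7 8 13 2 14 9)(3 12 16 15 11)(6 10)|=40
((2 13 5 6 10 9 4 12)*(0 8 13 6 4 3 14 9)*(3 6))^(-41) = (0 3 13 9 4 10 2 8 14 5 6 12)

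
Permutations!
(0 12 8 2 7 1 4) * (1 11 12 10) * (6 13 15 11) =(0 10 1 4)(2 7 6 13 15 11 12 8) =[10, 4, 7, 3, 0, 5, 13, 6, 2, 9, 1, 12, 8, 15, 14, 11]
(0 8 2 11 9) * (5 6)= [8, 1, 11, 3, 4, 6, 5, 7, 2, 0, 10, 9]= (0 8 2 11 9)(5 6)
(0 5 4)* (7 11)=(0 5 4)(7 11)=[5, 1, 2, 3, 0, 4, 6, 11, 8, 9, 10, 7]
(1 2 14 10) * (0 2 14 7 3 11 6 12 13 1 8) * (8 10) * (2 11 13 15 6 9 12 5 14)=(0 11 9 12 15 6 5 14 8)(1 2 7 3 13)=[11, 2, 7, 13, 4, 14, 5, 3, 0, 12, 10, 9, 15, 1, 8, 6]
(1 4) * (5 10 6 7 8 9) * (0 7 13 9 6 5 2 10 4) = [7, 0, 10, 3, 1, 4, 13, 8, 6, 2, 5, 11, 12, 9] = (0 7 8 6 13 9 2 10 5 4 1)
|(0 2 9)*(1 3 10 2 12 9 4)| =15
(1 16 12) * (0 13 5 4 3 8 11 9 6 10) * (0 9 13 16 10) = (0 16 12 1 10 9 6)(3 8 11 13 5 4) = [16, 10, 2, 8, 3, 4, 0, 7, 11, 6, 9, 13, 1, 5, 14, 15, 12]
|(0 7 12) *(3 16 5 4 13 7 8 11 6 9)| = 12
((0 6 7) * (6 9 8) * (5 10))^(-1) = (0 7 6 8 9)(5 10)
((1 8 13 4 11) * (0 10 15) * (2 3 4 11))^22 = ((0 10 15)(1 8 13 11)(2 3 4))^22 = (0 10 15)(1 13)(2 3 4)(8 11)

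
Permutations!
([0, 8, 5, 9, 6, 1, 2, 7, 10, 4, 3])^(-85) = (1 4 8 6 10 2 3 5 9)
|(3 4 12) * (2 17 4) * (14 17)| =6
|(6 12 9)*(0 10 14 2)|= |(0 10 14 2)(6 12 9)|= 12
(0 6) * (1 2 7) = (0 6)(1 2 7) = [6, 2, 7, 3, 4, 5, 0, 1]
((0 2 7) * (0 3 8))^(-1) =(0 8 3 7 2)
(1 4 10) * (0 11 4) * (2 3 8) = [11, 0, 3, 8, 10, 5, 6, 7, 2, 9, 1, 4] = (0 11 4 10 1)(2 3 8)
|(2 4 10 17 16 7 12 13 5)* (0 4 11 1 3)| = |(0 4 10 17 16 7 12 13 5 2 11 1 3)| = 13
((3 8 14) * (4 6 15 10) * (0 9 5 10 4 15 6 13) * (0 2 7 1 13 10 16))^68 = (16)(3 14 8)(4 15 10)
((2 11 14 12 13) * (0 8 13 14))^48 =(14)(0 2 8 11 13)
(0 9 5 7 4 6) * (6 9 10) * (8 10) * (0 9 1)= (0 8 10 6 9 5 7 4 1)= [8, 0, 2, 3, 1, 7, 9, 4, 10, 5, 6]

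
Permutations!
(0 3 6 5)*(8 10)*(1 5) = [3, 5, 2, 6, 4, 0, 1, 7, 10, 9, 8] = (0 3 6 1 5)(8 10)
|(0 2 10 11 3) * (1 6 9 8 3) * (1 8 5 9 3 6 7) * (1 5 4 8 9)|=|(0 2 10 11 9 4 8 6 3)(1 7 5)|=9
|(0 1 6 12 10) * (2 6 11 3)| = |(0 1 11 3 2 6 12 10)| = 8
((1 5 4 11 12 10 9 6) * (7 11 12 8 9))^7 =(1 8 10 5 9 7 4 6 11 12)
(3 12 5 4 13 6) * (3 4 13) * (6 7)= (3 12 5 13 7 6 4)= [0, 1, 2, 12, 3, 13, 4, 6, 8, 9, 10, 11, 5, 7]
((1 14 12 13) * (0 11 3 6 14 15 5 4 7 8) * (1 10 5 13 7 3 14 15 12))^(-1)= (0 8 7 12 1 14 11)(3 4 5 10 13 15 6)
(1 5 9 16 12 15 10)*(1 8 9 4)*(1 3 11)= (1 5 4 3 11)(8 9 16 12 15 10)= [0, 5, 2, 11, 3, 4, 6, 7, 9, 16, 8, 1, 15, 13, 14, 10, 12]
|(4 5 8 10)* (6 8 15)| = |(4 5 15 6 8 10)| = 6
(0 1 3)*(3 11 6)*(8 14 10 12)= [1, 11, 2, 0, 4, 5, 3, 7, 14, 9, 12, 6, 8, 13, 10]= (0 1 11 6 3)(8 14 10 12)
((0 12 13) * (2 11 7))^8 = (0 13 12)(2 7 11)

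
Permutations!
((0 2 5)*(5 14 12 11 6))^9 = ((0 2 14 12 11 6 5))^9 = (0 14 11 5 2 12 6)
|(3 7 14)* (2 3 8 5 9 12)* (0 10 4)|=24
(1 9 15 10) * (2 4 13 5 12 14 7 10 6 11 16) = (1 9 15 6 11 16 2 4 13 5 12 14 7 10) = [0, 9, 4, 3, 13, 12, 11, 10, 8, 15, 1, 16, 14, 5, 7, 6, 2]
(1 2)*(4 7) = [0, 2, 1, 3, 7, 5, 6, 4] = (1 2)(4 7)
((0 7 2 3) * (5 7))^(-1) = ((0 5 7 2 3))^(-1) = (0 3 2 7 5)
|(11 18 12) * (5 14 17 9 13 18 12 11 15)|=9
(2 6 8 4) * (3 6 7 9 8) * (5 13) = (2 7 9 8 4)(3 6)(5 13) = [0, 1, 7, 6, 2, 13, 3, 9, 4, 8, 10, 11, 12, 5]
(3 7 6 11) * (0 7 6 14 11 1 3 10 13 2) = (0 7 14 11 10 13 2)(1 3 6) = [7, 3, 0, 6, 4, 5, 1, 14, 8, 9, 13, 10, 12, 2, 11]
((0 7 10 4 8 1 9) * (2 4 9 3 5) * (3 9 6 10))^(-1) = (0 9 1 8 4 2 5 3 7)(6 10)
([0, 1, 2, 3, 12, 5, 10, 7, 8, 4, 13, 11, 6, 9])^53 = (4 9 13 10 6 12)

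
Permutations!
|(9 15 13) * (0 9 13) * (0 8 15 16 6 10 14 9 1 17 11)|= 20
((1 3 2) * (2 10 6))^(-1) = ((1 3 10 6 2))^(-1) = (1 2 6 10 3)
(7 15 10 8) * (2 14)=[0, 1, 14, 3, 4, 5, 6, 15, 7, 9, 8, 11, 12, 13, 2, 10]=(2 14)(7 15 10 8)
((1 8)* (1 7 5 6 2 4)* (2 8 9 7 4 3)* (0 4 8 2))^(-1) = ((0 4 1 9 7 5 6 2 3))^(-1) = (0 3 2 6 5 7 9 1 4)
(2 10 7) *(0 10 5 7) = (0 10)(2 5 7) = [10, 1, 5, 3, 4, 7, 6, 2, 8, 9, 0]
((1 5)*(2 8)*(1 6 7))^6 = (8)(1 6)(5 7)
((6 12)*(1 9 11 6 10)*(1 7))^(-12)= (1 11 12 7 9 6 10)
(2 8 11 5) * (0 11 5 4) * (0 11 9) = (0 9)(2 8 5)(4 11) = [9, 1, 8, 3, 11, 2, 6, 7, 5, 0, 10, 4]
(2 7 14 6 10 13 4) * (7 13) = [0, 1, 13, 3, 2, 5, 10, 14, 8, 9, 7, 11, 12, 4, 6] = (2 13 4)(6 10 7 14)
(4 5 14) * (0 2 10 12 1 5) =(0 2 10 12 1 5 14 4) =[2, 5, 10, 3, 0, 14, 6, 7, 8, 9, 12, 11, 1, 13, 4]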